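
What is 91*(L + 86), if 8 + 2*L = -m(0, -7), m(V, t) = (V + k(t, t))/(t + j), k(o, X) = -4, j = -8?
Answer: 111748/15 ≈ 7449.9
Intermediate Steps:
m(V, t) = (-4 + V)/(-8 + t) (m(V, t) = (V - 4)/(t - 8) = (-4 + V)/(-8 + t))
L = -62/15 (L = -4 + (-(-4 + 0)/(-8 - 7))/2 = -4 + (-(-4)/(-15))/2 = -4 + (-(-1)*(-4)/15)/2 = -4 + (-1*4/15)/2 = -4 + (1/2)*(-4/15) = -4 - 2/15 = -62/15 ≈ -4.1333)
91*(L + 86) = 91*(-62/15 + 86) = 91*(1228/15) = 111748/15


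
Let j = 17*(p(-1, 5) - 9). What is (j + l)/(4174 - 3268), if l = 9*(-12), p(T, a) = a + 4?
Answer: -18/151 ≈ -0.11921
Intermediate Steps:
p(T, a) = 4 + a
j = 0 (j = 17*((4 + 5) - 9) = 17*(9 - 9) = 17*0 = 0)
l = -108
(j + l)/(4174 - 3268) = (0 - 108)/(4174 - 3268) = -108/906 = -108*1/906 = -18/151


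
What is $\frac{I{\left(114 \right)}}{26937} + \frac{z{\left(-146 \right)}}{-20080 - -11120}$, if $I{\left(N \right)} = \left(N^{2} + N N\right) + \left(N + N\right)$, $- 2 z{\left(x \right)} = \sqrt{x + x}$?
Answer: $\frac{8740}{8979} + \frac{i \sqrt{73}}{8960} \approx 0.97338 + 0.00095357 i$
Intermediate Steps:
$z{\left(x \right)} = - \frac{\sqrt{2} \sqrt{x}}{2}$ ($z{\left(x \right)} = - \frac{\sqrt{x + x}}{2} = - \frac{\sqrt{2 x}}{2} = - \frac{\sqrt{2} \sqrt{x}}{2}$)
$I{\left(N \right)} = 2 N + 2 N^{2}$ ($I{\left(N \right)} = \left(N^{2} + N^{2}\right) + 2 N = 2 N^{2} + 2 N = 2 N + 2 N^{2}$)
$\frac{I{\left(114 \right)}}{26937} + \frac{z{\left(-146 \right)}}{-20080 - -11120} = \frac{2 \cdot 114 \left(1 + 114\right)}{26937} + \frac{\left(- \frac{1}{2}\right) \sqrt{2} \sqrt{-146}}{-20080 - -11120} = 2 \cdot 114 \cdot 115 \cdot \frac{1}{26937} + \frac{\left(- \frac{1}{2}\right) \sqrt{2} i \sqrt{146}}{-20080 + 11120} = 26220 \cdot \frac{1}{26937} + \frac{\left(-1\right) i \sqrt{73}}{-8960} = \frac{8740}{8979} + - i \sqrt{73} \left(- \frac{1}{8960}\right) = \frac{8740}{8979} + \frac{i \sqrt{73}}{8960}$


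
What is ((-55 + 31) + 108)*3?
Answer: 252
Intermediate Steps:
((-55 + 31) + 108)*3 = (-24 + 108)*3 = 84*3 = 252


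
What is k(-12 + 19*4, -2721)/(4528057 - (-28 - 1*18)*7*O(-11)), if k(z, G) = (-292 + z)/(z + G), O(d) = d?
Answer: 228/12021636355 ≈ 1.8966e-8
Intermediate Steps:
k(z, G) = (-292 + z)/(G + z)
k(-12 + 19*4, -2721)/(4528057 - (-28 - 1*18)*7*O(-11)) = ((-292 + (-12 + 19*4))/(-2721 + (-12 + 19*4)))/(4528057 - (-28 - 1*18)*7*(-11)) = ((-292 + (-12 + 76))/(-2721 + (-12 + 76)))/(4528057 - (-28 - 18)*7*(-11)) = ((-292 + 64)/(-2721 + 64))/(4528057 - (-46*7)*(-11)) = (-228/(-2657))/(4528057 - (-322)*(-11)) = (-1/2657*(-228))/(4528057 - 1*3542) = 228/(2657*(4528057 - 3542)) = (228/2657)/4524515 = (228/2657)*(1/4524515) = 228/12021636355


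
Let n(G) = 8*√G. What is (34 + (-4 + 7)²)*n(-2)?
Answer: 344*I*√2 ≈ 486.49*I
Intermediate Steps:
(34 + (-4 + 7)²)*n(-2) = (34 + (-4 + 7)²)*(8*√(-2)) = (34 + 3²)*(8*(I*√2)) = (34 + 9)*(8*I*√2) = 43*(8*I*√2) = 344*I*√2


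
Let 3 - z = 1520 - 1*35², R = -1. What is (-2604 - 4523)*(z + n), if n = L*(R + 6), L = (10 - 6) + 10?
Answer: 1582194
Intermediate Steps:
L = 14 (L = 4 + 10 = 14)
z = -292 (z = 3 - (1520 - 1*35²) = 3 - (1520 - 1*1225) = 3 - (1520 - 1225) = 3 - 1*295 = 3 - 295 = -292)
n = 70 (n = 14*(-1 + 6) = 14*5 = 70)
(-2604 - 4523)*(z + n) = (-2604 - 4523)*(-292 + 70) = -7127*(-222) = 1582194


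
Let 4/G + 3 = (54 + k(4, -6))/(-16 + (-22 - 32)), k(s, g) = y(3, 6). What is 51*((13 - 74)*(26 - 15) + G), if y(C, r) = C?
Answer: -3050429/89 ≈ -34275.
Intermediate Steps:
k(s, g) = 3
G = -280/267 (G = 4/(-3 + (54 + 3)/(-16 + (-22 - 32))) = 4/(-3 + 57/(-16 - 54)) = 4/(-3 + 57/(-70)) = 4/(-3 + 57*(-1/70)) = 4/(-3 - 57/70) = 4/(-267/70) = 4*(-70/267) = -280/267 ≈ -1.0487)
51*((13 - 74)*(26 - 15) + G) = 51*((13 - 74)*(26 - 15) - 280/267) = 51*(-61*11 - 280/267) = 51*(-671 - 280/267) = 51*(-179437/267) = -3050429/89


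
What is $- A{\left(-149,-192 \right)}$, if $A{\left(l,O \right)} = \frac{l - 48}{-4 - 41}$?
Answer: $- \frac{197}{45} \approx -4.3778$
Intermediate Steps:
$A{\left(l,O \right)} = \frac{16}{15} - \frac{l}{45}$ ($A{\left(l,O \right)} = \frac{l - 48}{-45} = \left(l - 48\right) \left(- \frac{1}{45}\right) = \left(-48 + l\right) \left(- \frac{1}{45}\right) = \frac{16}{15} - \frac{l}{45}$)
$- A{\left(-149,-192 \right)} = - (\frac{16}{15} - - \frac{149}{45}) = - (\frac{16}{15} + \frac{149}{45}) = \left(-1\right) \frac{197}{45} = - \frac{197}{45}$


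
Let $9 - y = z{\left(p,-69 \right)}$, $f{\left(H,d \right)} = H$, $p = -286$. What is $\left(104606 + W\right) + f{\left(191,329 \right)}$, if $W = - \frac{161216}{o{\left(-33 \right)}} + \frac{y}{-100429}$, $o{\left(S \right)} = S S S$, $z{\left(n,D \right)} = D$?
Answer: $\frac{34385529034369}{328101543} \approx 1.048 \cdot 10^{5}$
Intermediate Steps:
$o{\left(S \right)} = S^{3}$ ($o{\left(S \right)} = S^{2} S = S^{3}$)
$y = 78$ ($y = 9 - -69 = 9 + 69 = 78$)
$W = \frac{1471632598}{328101543}$ ($W = - \frac{161216}{\left(-33\right)^{3}} + \frac{78}{-100429} = - \frac{161216}{-35937} + 78 \left(- \frac{1}{100429}\right) = \left(-161216\right) \left(- \frac{1}{35937}\right) - \frac{78}{100429} = \frac{14656}{3267} - \frac{78}{100429} = \frac{1471632598}{328101543} \approx 4.4853$)
$\left(104606 + W\right) + f{\left(191,329 \right)} = \left(104606 + \frac{1471632598}{328101543}\right) + 191 = \frac{34322861639656}{328101543} + 191 = \frac{34385529034369}{328101543}$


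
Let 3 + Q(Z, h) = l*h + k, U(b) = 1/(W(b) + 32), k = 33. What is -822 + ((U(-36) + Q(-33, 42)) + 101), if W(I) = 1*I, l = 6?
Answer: -1757/4 ≈ -439.25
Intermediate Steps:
W(I) = I
U(b) = 1/(32 + b) (U(b) = 1/(b + 32) = 1/(32 + b))
Q(Z, h) = 30 + 6*h (Q(Z, h) = -3 + (6*h + 33) = -3 + (33 + 6*h) = 30 + 6*h)
-822 + ((U(-36) + Q(-33, 42)) + 101) = -822 + ((1/(32 - 36) + (30 + 6*42)) + 101) = -822 + ((1/(-4) + (30 + 252)) + 101) = -822 + ((-¼ + 282) + 101) = -822 + (1127/4 + 101) = -822 + 1531/4 = -1757/4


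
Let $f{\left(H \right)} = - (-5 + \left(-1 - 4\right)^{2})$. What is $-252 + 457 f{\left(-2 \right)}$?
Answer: $-9392$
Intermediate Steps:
$f{\left(H \right)} = -20$ ($f{\left(H \right)} = - (-5 + \left(-5\right)^{2}) = - (-5 + 25) = \left(-1\right) 20 = -20$)
$-252 + 457 f{\left(-2 \right)} = -252 + 457 \left(-20\right) = -252 - 9140 = -9392$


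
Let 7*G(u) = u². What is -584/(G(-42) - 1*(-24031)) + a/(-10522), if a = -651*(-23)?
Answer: -369734207/255505726 ≈ -1.4471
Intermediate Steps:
G(u) = u²/7
a = 14973
-584/(G(-42) - 1*(-24031)) + a/(-10522) = -584/((⅐)*(-42)² - 1*(-24031)) + 14973/(-10522) = -584/((⅐)*1764 + 24031) + 14973*(-1/10522) = -584/(252 + 24031) - 14973/10522 = -584/24283 - 14973/10522 = -369734207/255505726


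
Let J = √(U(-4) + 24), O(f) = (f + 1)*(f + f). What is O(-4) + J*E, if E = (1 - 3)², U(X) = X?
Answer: 24 + 8*√5 ≈ 41.889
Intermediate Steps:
O(f) = 2*f*(1 + f) (O(f) = (1 + f)*(2*f) = 2*f*(1 + f))
E = 4 (E = (-2)² = 4)
J = 2*√5 (J = √(-4 + 24) = √20 = 2*√5 ≈ 4.4721)
O(-4) + J*E = 2*(-4)*(1 - 4) + (2*√5)*4 = 2*(-4)*(-3) + 8*√5 = 24 + 8*√5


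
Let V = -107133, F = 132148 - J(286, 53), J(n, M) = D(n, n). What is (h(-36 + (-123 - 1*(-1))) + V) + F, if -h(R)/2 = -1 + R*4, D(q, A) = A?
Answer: 25995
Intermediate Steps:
J(n, M) = n
F = 131862 (F = 132148 - 1*286 = 132148 - 286 = 131862)
h(R) = 2 - 8*R (h(R) = -2*(-1 + R*4) = -2*(-1 + 4*R) = 2 - 8*R)
(h(-36 + (-123 - 1*(-1))) + V) + F = ((2 - 8*(-36 + (-123 - 1*(-1)))) - 107133) + 131862 = ((2 - 8*(-36 + (-123 + 1))) - 107133) + 131862 = ((2 - 8*(-36 - 122)) - 107133) + 131862 = ((2 - 8*(-158)) - 107133) + 131862 = ((2 + 1264) - 107133) + 131862 = (1266 - 107133) + 131862 = -105867 + 131862 = 25995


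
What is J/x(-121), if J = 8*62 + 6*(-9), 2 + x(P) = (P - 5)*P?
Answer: 221/7622 ≈ 0.028995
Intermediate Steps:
x(P) = -2 + P*(-5 + P) (x(P) = -2 + (P - 5)*P = -2 + (-5 + P)*P = -2 + P*(-5 + P))
J = 442 (J = 496 - 54 = 442)
J/x(-121) = 442/(-2 + (-121)² - 5*(-121)) = 442/(-2 + 14641 + 605) = 442/15244 = 442*(1/15244) = 221/7622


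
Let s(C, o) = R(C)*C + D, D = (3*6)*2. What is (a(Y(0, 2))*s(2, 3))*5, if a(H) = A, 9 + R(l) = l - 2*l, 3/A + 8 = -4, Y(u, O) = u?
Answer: -35/2 ≈ -17.500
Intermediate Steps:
A = -¼ (A = 3/(-8 - 4) = 3/(-12) = 3*(-1/12) = -¼ ≈ -0.25000)
D = 36 (D = 18*2 = 36)
R(l) = -9 - l (R(l) = -9 + (l - 2*l) = -9 - l)
s(C, o) = 36 + C*(-9 - C) (s(C, o) = (-9 - C)*C + 36 = C*(-9 - C) + 36 = 36 + C*(-9 - C))
a(H) = -¼
(a(Y(0, 2))*s(2, 3))*5 = -(36 - 1*2*(9 + 2))/4*5 = -(36 - 1*2*11)/4*5 = -(36 - 22)/4*5 = -¼*14*5 = -7/2*5 = -35/2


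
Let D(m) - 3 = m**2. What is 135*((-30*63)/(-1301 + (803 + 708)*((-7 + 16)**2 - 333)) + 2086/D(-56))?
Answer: 108396493380/1199327147 ≈ 90.381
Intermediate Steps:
D(m) = 3 + m**2
135*((-30*63)/(-1301 + (803 + 708)*((-7 + 16)**2 - 333)) + 2086/D(-56)) = 135*((-30*63)/(-1301 + (803 + 708)*((-7 + 16)**2 - 333)) + 2086/(3 + (-56)**2)) = 135*(-1890/(-1301 + 1511*(9**2 - 333)) + 2086/(3 + 3136)) = 135*(-1890/(-1301 + 1511*(81 - 333)) + 2086/3139) = 135*(-1890/(-1301 + 1511*(-252)) + 2086*(1/3139)) = 135*(-1890/(-1301 - 380772) + 2086/3139) = 135*(-1890/(-382073) + 2086/3139) = 135*(-1890*(-1/382073) + 2086/3139) = 135*(1890/382073 + 2086/3139) = 135*(802936988/1199327147) = 108396493380/1199327147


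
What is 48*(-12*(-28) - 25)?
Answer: 14928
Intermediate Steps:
48*(-12*(-28) - 25) = 48*(336 - 25) = 48*311 = 14928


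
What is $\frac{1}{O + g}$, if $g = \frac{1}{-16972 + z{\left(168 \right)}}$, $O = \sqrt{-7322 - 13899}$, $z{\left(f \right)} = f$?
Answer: $- \frac{16804}{5992267481937} - \frac{282374416 i \sqrt{21221}}{5992267481937} \approx -2.8043 \cdot 10^{-9} - 0.0068646 i$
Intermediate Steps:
$O = i \sqrt{21221}$ ($O = \sqrt{-21221} = i \sqrt{21221} \approx 145.67 i$)
$g = - \frac{1}{16804}$ ($g = \frac{1}{-16972 + 168} = \frac{1}{-16804} = - \frac{1}{16804} \approx -5.951 \cdot 10^{-5}$)
$\frac{1}{O + g} = \frac{1}{i \sqrt{21221} - \frac{1}{16804}} = \frac{1}{- \frac{1}{16804} + i \sqrt{21221}}$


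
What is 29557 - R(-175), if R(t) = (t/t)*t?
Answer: 29732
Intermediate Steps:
R(t) = t (R(t) = 1*t = t)
29557 - R(-175) = 29557 - 1*(-175) = 29557 + 175 = 29732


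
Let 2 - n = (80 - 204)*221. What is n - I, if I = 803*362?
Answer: -263280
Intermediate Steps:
I = 290686
n = 27406 (n = 2 - (80 - 204)*221 = 2 - (-124)*221 = 2 - 1*(-27404) = 2 + 27404 = 27406)
n - I = 27406 - 1*290686 = 27406 - 290686 = -263280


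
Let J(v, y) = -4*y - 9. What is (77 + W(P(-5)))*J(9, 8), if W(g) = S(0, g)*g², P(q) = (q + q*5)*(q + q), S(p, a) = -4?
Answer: 14756843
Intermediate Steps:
P(q) = 12*q² (P(q) = (q + 5*q)*(2*q) = (6*q)*(2*q) = 12*q²)
W(g) = -4*g²
J(v, y) = -9 - 4*y
(77 + W(P(-5)))*J(9, 8) = (77 - 4*(12*(-5)²)²)*(-9 - 4*8) = (77 - 4*(12*25)²)*(-9 - 32) = (77 - 4*300²)*(-41) = (77 - 4*90000)*(-41) = (77 - 360000)*(-41) = -359923*(-41) = 14756843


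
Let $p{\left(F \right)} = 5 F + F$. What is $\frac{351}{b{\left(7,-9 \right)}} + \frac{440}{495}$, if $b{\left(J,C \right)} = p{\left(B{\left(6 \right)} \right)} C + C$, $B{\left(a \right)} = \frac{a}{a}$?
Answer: $- \frac{295}{63} \approx -4.6825$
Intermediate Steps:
$B{\left(a \right)} = 1$
$p{\left(F \right)} = 6 F$
$b{\left(J,C \right)} = 7 C$ ($b{\left(J,C \right)} = 6 \cdot 1 C + C = 6 C + C = 7 C$)
$\frac{351}{b{\left(7,-9 \right)}} + \frac{440}{495} = \frac{351}{7 \left(-9\right)} + \frac{440}{495} = \frac{351}{-63} + 440 \cdot \frac{1}{495} = 351 \left(- \frac{1}{63}\right) + \frac{8}{9} = - \frac{39}{7} + \frac{8}{9} = - \frac{295}{63}$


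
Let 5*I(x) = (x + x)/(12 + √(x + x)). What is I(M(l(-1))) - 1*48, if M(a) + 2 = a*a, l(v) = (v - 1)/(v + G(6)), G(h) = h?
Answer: 2*(-600*√23 + 18023*I)/(25*(√23 - 30*I)) ≈ -48.06 + 0.0095605*I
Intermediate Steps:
l(v) = (-1 + v)/(6 + v) (l(v) = (v - 1)/(v + 6) = (-1 + v)/(6 + v))
M(a) = -2 + a² (M(a) = -2 + a*a = -2 + a²)
I(x) = 2*x/(5*(12 + √2*√x)) (I(x) = ((x + x)/(12 + √(x + x)))/5 = ((2*x)/(12 + √(2*x)))/5 = ((2*x)/(12 + √2*√x))/5 = (2*x/(12 + √2*√x))/5 = 2*x/(5*(12 + √2*√x)))
I(M(l(-1))) - 1*48 = 2*(-2 + ((-1 - 1)/(6 - 1))²)/(5*(12 + √2*√(-2 + ((-1 - 1)/(6 - 1))²))) - 1*48 = 2*(-2 + (-2/5)²)/(5*(12 + √2*√(-2 + (-2/5)²))) - 48 = 2*(-2 + ((⅕)*(-2))²)/(5*(12 + √2*√(-2 + ((⅕)*(-2))²))) - 48 = 2*(-2 + (-⅖)²)/(5*(12 + √2*√(-2 + (-⅖)²))) - 48 = 2*(-2 + 4/25)/(5*(12 + √2*√(-2 + 4/25))) - 48 = (⅖)*(-46/25)/(12 + √2*√(-46/25)) - 48 = (⅖)*(-46/25)/(12 + √2*(I*√46/5)) - 48 = (⅖)*(-46/25)/(12 + 2*I*√23/5) - 48 = -92/(125*(12 + 2*I*√23/5)) - 48 = -48 - 92/(125*(12 + 2*I*√23/5))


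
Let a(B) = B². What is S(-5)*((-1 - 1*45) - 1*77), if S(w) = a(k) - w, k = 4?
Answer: -2583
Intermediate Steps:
S(w) = 16 - w (S(w) = 4² - w = 16 - w)
S(-5)*((-1 - 1*45) - 1*77) = (16 - 1*(-5))*((-1 - 1*45) - 1*77) = (16 + 5)*((-1 - 45) - 77) = 21*(-46 - 77) = 21*(-123) = -2583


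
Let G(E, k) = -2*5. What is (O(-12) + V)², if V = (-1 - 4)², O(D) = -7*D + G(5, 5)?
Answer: 9801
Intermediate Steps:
G(E, k) = -10
O(D) = -10 - 7*D (O(D) = -7*D - 10 = -10 - 7*D)
V = 25 (V = (-5)² = 25)
(O(-12) + V)² = ((-10 - 7*(-12)) + 25)² = ((-10 + 84) + 25)² = (74 + 25)² = 99² = 9801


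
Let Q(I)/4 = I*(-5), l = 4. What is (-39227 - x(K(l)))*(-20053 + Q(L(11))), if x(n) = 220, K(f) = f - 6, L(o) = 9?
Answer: 798131151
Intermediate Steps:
K(f) = -6 + f
Q(I) = -20*I (Q(I) = 4*(I*(-5)) = 4*(-5*I) = -20*I)
(-39227 - x(K(l)))*(-20053 + Q(L(11))) = (-39227 - 1*220)*(-20053 - 20*9) = (-39227 - 220)*(-20053 - 180) = -39447*(-20233) = 798131151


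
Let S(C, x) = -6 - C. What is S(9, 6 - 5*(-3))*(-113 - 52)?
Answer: 2475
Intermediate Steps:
S(9, 6 - 5*(-3))*(-113 - 52) = (-6 - 1*9)*(-113 - 52) = (-6 - 9)*(-165) = -15*(-165) = 2475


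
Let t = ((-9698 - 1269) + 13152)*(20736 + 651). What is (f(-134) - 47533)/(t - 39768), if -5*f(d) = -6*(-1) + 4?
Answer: -15845/15563609 ≈ -0.0010181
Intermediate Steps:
f(d) = -2 (f(d) = -(-6*(-1) + 4)/5 = -(6 + 4)/5 = -⅕*10 = -2)
t = 46730595 (t = (-10967 + 13152)*21387 = 2185*21387 = 46730595)
(f(-134) - 47533)/(t - 39768) = (-2 - 47533)/(46730595 - 39768) = -47535/46690827 = -47535*1/46690827 = -15845/15563609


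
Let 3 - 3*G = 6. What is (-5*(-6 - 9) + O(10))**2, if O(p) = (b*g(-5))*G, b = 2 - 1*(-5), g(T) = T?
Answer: 12100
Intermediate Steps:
G = -1 (G = 1 - 1/3*6 = 1 - 2 = -1)
b = 7 (b = 2 + 5 = 7)
O(p) = 35 (O(p) = (7*(-5))*(-1) = -35*(-1) = 35)
(-5*(-6 - 9) + O(10))**2 = (-5*(-6 - 9) + 35)**2 = (-5*(-15) + 35)**2 = (75 + 35)**2 = 110**2 = 12100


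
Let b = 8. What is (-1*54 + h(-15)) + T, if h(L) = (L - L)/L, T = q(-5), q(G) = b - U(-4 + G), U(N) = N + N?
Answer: -28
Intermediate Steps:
U(N) = 2*N
q(G) = 16 - 2*G (q(G) = 8 - 2*(-4 + G) = 8 - (-8 + 2*G) = 8 + (8 - 2*G) = 16 - 2*G)
T = 26 (T = 16 - 2*(-5) = 16 + 10 = 26)
h(L) = 0 (h(L) = 0/L = 0)
(-1*54 + h(-15)) + T = (-1*54 + 0) + 26 = (-54 + 0) + 26 = -54 + 26 = -28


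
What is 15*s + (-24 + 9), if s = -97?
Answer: -1470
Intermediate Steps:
15*s + (-24 + 9) = 15*(-97) + (-24 + 9) = -1455 - 15 = -1470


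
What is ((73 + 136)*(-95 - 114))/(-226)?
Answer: 43681/226 ≈ 193.28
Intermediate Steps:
((73 + 136)*(-95 - 114))/(-226) = -209*(-209)/226 = -1/226*(-43681) = 43681/226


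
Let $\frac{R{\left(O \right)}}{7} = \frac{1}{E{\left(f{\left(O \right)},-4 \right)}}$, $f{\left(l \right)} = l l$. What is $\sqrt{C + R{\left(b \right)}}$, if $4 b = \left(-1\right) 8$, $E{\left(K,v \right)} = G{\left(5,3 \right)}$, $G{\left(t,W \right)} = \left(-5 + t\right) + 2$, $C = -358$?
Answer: $\frac{i \sqrt{1418}}{2} \approx 18.828 i$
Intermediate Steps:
$f{\left(l \right)} = l^{2}$
$G{\left(t,W \right)} = -3 + t$
$E{\left(K,v \right)} = 2$ ($E{\left(K,v \right)} = -3 + 5 = 2$)
$b = -2$ ($b = \frac{\left(-1\right) 8}{4} = \frac{1}{4} \left(-8\right) = -2$)
$R{\left(O \right)} = \frac{7}{2}$
$\sqrt{C + R{\left(b \right)}} = \sqrt{-358 + \frac{7}{2}} = \sqrt{- \frac{709}{2}} = \frac{i \sqrt{1418}}{2}$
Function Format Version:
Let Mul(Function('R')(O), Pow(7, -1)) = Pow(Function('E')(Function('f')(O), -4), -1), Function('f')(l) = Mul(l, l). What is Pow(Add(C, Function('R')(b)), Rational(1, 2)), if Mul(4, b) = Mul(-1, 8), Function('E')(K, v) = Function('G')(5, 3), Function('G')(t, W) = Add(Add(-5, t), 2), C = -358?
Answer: Mul(Rational(1, 2), I, Pow(1418, Rational(1, 2))) ≈ Mul(18.828, I)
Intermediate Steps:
Function('f')(l) = Pow(l, 2)
Function('G')(t, W) = Add(-3, t)
Function('E')(K, v) = 2 (Function('E')(K, v) = Add(-3, 5) = 2)
b = -2 (b = Mul(Rational(1, 4), Mul(-1, 8)) = Mul(Rational(1, 4), -8) = -2)
Function('R')(O) = Rational(7, 2) (Function('R')(O) = Mul(7, Pow(2, -1)) = Mul(7, Rational(1, 2)) = Rational(7, 2))
Pow(Add(C, Function('R')(b)), Rational(1, 2)) = Pow(Add(-358, Rational(7, 2)), Rational(1, 2)) = Pow(Rational(-709, 2), Rational(1, 2)) = Mul(Rational(1, 2), I, Pow(1418, Rational(1, 2)))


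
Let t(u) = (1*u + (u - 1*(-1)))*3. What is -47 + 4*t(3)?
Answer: 37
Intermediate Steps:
t(u) = 3 + 6*u (t(u) = (u + (u + 1))*3 = (u + (1 + u))*3 = (1 + 2*u)*3 = 3 + 6*u)
-47 + 4*t(3) = -47 + 4*(3 + 6*3) = -47 + 4*(3 + 18) = -47 + 4*21 = -47 + 84 = 37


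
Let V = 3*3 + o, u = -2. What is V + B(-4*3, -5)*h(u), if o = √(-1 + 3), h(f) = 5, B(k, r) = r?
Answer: -16 + √2 ≈ -14.586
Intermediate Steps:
o = √2 ≈ 1.4142
V = 9 + √2 (V = 3*3 + √2 = 9 + √2 ≈ 10.414)
V + B(-4*3, -5)*h(u) = (9 + √2) - 5*5 = (9 + √2) - 25 = -16 + √2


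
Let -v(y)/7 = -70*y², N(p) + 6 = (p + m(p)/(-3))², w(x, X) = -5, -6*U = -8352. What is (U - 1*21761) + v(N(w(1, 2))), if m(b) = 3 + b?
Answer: 4830361/81 ≈ 59634.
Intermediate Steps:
U = 1392 (U = -⅙*(-8352) = 1392)
N(p) = -6 + (-1 + 2*p/3)² (N(p) = -6 + (p + (3 + p)/(-3))² = -6 + (p + (3 + p)*(-⅓))² = -6 + (p + (-1 - p/3))² = -6 + (-1 + 2*p/3)²)
v(y) = 490*y² (v(y) = -(-490)*y² = 490*y²)
(U - 1*21761) + v(N(w(1, 2))) = (1392 - 1*21761) + 490*(-6 + (-3 + 2*(-5))²/9)² = (1392 - 21761) + 490*(-6 + (-3 - 10)²/9)² = -20369 + 490*(-6 + (⅑)*(-13)²)² = -20369 + 490*(-6 + (⅑)*169)² = -20369 + 490*(-6 + 169/9)² = -20369 + 490*(115/9)² = -20369 + 490*(13225/81) = -20369 + 6480250/81 = 4830361/81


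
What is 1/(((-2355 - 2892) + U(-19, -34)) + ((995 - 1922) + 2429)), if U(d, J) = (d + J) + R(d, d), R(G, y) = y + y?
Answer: -1/3836 ≈ -0.00026069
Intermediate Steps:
R(G, y) = 2*y
U(d, J) = J + 3*d (U(d, J) = (d + J) + 2*d = (J + d) + 2*d = J + 3*d)
1/(((-2355 - 2892) + U(-19, -34)) + ((995 - 1922) + 2429)) = 1/(((-2355 - 2892) + (-34 + 3*(-19))) + ((995 - 1922) + 2429)) = 1/((-5247 + (-34 - 57)) + (-927 + 2429)) = 1/((-5247 - 91) + 1502) = 1/(-5338 + 1502) = 1/(-3836) = -1/3836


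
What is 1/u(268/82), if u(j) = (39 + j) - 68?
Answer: -41/1055 ≈ -0.038863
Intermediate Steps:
u(j) = -29 + j
1/u(268/82) = 1/(-29 + 268/82) = 1/(-29 + 268*(1/82)) = 1/(-29 + 134/41) = 1/(-1055/41) = -41/1055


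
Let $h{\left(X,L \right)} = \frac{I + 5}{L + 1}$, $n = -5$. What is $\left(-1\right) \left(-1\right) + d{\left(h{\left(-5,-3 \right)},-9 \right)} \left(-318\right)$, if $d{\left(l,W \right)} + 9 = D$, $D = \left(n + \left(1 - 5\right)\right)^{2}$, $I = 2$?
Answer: $-22895$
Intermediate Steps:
$h{\left(X,L \right)} = \frac{7}{1 + L}$ ($h{\left(X,L \right)} = \frac{2 + 5}{L + 1} = \frac{7}{1 + L}$)
$D = 81$ ($D = \left(-5 + \left(1 - 5\right)\right)^{2} = \left(-5 - 4\right)^{2} = \left(-9\right)^{2} = 81$)
$d{\left(l,W \right)} = 72$ ($d{\left(l,W \right)} = -9 + 81 = 72$)
$\left(-1\right) \left(-1\right) + d{\left(h{\left(-5,-3 \right)},-9 \right)} \left(-318\right) = \left(-1\right) \left(-1\right) + 72 \left(-318\right) = 1 - 22896 = -22895$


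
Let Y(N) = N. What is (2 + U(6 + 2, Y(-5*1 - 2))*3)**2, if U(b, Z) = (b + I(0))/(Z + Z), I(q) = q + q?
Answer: 4/49 ≈ 0.081633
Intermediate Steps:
I(q) = 2*q
U(b, Z) = b/(2*Z) (U(b, Z) = (b + 2*0)/(Z + Z) = (b + 0)/((2*Z)) = b*(1/(2*Z)) = b/(2*Z))
(2 + U(6 + 2, Y(-5*1 - 2))*3)**2 = (2 + ((6 + 2)/(2*(-5*1 - 2)))*3)**2 = (2 + ((1/2)*8/(-5 - 2))*3)**2 = (2 + ((1/2)*8/(-7))*3)**2 = (2 + ((1/2)*8*(-1/7))*3)**2 = (2 - 4/7*3)**2 = (2 - 12/7)**2 = (2/7)**2 = 4/49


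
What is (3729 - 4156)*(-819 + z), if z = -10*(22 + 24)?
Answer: 546133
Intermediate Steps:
z = -460 (z = -10*46 = -460)
(3729 - 4156)*(-819 + z) = (3729 - 4156)*(-819 - 460) = -427*(-1279) = 546133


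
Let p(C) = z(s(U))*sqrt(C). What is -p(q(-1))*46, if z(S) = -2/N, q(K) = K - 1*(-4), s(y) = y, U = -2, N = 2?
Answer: 46*sqrt(3) ≈ 79.674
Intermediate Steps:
q(K) = 4 + K (q(K) = K + 4 = 4 + K)
z(S) = -1 (z(S) = -2/2 = -2*1/2 = -1)
p(C) = -sqrt(C)
-p(q(-1))*46 = -(-1)*sqrt(4 - 1)*46 = -(-1)*sqrt(3)*46 = sqrt(3)*46 = 46*sqrt(3)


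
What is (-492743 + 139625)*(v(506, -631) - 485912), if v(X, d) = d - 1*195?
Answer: 171875949084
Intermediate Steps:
v(X, d) = -195 + d (v(X, d) = d - 195 = -195 + d)
(-492743 + 139625)*(v(506, -631) - 485912) = (-492743 + 139625)*((-195 - 631) - 485912) = -353118*(-826 - 485912) = -353118*(-486738) = 171875949084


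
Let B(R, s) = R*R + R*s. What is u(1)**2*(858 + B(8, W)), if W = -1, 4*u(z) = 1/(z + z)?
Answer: 457/32 ≈ 14.281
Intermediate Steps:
u(z) = 1/(8*z) (u(z) = 1/(4*(z + z)) = 1/(4*((2*z))) = (1/(2*z))/4 = 1/(8*z))
B(R, s) = R**2 + R*s
u(1)**2*(858 + B(8, W)) = ((1/8)/1)**2*(858 + 8*(8 - 1)) = ((1/8)*1)**2*(858 + 8*7) = (1/8)**2*(858 + 56) = (1/64)*914 = 457/32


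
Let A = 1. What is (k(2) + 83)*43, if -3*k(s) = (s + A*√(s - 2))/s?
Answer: 10664/3 ≈ 3554.7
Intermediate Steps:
k(s) = -(s + √(-2 + s))/(3*s) (k(s) = -(s + 1*√(s - 2))/(3*s) = -(s + 1*√(-2 + s))/(3*s) = -(s + √(-2 + s))/(3*s))
(k(2) + 83)*43 = ((⅓)*(-1*2 - √(-2 + 2))/2 + 83)*43 = ((⅓)*(½)*(-2 - √0) + 83)*43 = ((⅓)*(½)*(-2 - 1*0) + 83)*43 = ((⅓)*(½)*(-2 + 0) + 83)*43 = ((⅓)*(½)*(-2) + 83)*43 = (-⅓ + 83)*43 = (248/3)*43 = 10664/3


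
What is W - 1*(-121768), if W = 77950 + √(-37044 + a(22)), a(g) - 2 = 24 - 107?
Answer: 199718 + 15*I*√165 ≈ 1.9972e+5 + 192.68*I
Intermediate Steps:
a(g) = -81 (a(g) = 2 + (24 - 107) = 2 - 83 = -81)
W = 77950 + 15*I*√165 (W = 77950 + √(-37044 - 81) = 77950 + √(-37125) = 77950 + 15*I*√165 ≈ 77950.0 + 192.68*I)
W - 1*(-121768) = (77950 + 15*I*√165) - 1*(-121768) = (77950 + 15*I*√165) + 121768 = 199718 + 15*I*√165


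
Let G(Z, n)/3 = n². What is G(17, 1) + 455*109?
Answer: 49598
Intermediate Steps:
G(Z, n) = 3*n²
G(17, 1) + 455*109 = 3*1² + 455*109 = 3*1 + 49595 = 3 + 49595 = 49598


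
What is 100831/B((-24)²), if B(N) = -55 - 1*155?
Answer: -100831/210 ≈ -480.15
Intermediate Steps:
B(N) = -210 (B(N) = -55 - 155 = -210)
100831/B((-24)²) = 100831/(-210) = 100831*(-1/210) = -100831/210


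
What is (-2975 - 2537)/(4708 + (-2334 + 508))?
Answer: -2756/1441 ≈ -1.9126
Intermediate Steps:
(-2975 - 2537)/(4708 + (-2334 + 508)) = -5512/(4708 - 1826) = -5512/2882 = -5512*1/2882 = -2756/1441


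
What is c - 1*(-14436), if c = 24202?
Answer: 38638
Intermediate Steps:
c - 1*(-14436) = 24202 - 1*(-14436) = 24202 + 14436 = 38638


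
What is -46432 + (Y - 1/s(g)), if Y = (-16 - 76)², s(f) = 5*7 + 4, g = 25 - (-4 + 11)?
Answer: -1480753/39 ≈ -37968.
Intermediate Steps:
g = 18 (g = 25 - 1*7 = 25 - 7 = 18)
s(f) = 39 (s(f) = 35 + 4 = 39)
Y = 8464 (Y = (-92)² = 8464)
-46432 + (Y - 1/s(g)) = -46432 + (8464 - 1/39) = -46432 + 330095/39 = -1480753/39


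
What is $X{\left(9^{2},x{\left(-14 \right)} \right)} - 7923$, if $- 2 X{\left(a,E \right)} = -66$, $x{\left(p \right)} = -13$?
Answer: $-7890$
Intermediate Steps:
$X{\left(a,E \right)} = 33$ ($X{\left(a,E \right)} = \left(- \frac{1}{2}\right) \left(-66\right) = 33$)
$X{\left(9^{2},x{\left(-14 \right)} \right)} - 7923 = 33 - 7923 = -7890$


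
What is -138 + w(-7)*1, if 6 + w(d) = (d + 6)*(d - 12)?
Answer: -125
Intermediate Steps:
w(d) = -6 + (-12 + d)*(6 + d) (w(d) = -6 + (d + 6)*(d - 12) = -6 + (6 + d)*(-12 + d) = -6 + (-12 + d)*(6 + d))
-138 + w(-7)*1 = -138 + (-78 + (-7)² - 6*(-7))*1 = -138 + (-78 + 49 + 42)*1 = -138 + 13*1 = -138 + 13 = -125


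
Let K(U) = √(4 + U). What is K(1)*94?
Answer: 94*√5 ≈ 210.19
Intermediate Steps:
K(1)*94 = √(4 + 1)*94 = √5*94 = 94*√5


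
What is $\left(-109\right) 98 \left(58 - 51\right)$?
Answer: $-74774$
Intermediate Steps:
$\left(-109\right) 98 \left(58 - 51\right) = - 10682 \left(58 - 51\right) = \left(-10682\right) 7 = -74774$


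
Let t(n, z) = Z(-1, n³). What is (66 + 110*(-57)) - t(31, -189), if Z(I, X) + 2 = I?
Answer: -6201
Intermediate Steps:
Z(I, X) = -2 + I
t(n, z) = -3 (t(n, z) = -2 - 1 = -3)
(66 + 110*(-57)) - t(31, -189) = (66 + 110*(-57)) - 1*(-3) = (66 - 6270) + 3 = -6204 + 3 = -6201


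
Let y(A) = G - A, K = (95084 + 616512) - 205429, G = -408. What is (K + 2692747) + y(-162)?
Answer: 3198668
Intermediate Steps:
K = 506167 (K = 711596 - 205429 = 506167)
y(A) = -408 - A
(K + 2692747) + y(-162) = (506167 + 2692747) + (-408 - 1*(-162)) = 3198914 + (-408 + 162) = 3198914 - 246 = 3198668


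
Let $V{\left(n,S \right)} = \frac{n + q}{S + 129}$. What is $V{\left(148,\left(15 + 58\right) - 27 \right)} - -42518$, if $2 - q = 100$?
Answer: $\frac{297628}{7} \approx 42518.0$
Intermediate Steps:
$q = -98$ ($q = 2 - 100 = -98$)
$V{\left(n,S \right)} = \frac{-98 + n}{129 + S}$ ($V{\left(n,S \right)} = \frac{n - 98}{S + 129} = \frac{-98 + n}{129 + S}$)
$V{\left(148,\left(15 + 58\right) - 27 \right)} - -42518 = \frac{-98 + 148}{129 + \left(\left(15 + 58\right) - 27\right)} - -42518 = \frac{1}{129 + \left(73 - 27\right)} 50 + 42518 = \frac{1}{129 + 46} \cdot 50 + 42518 = \frac{1}{175} \cdot 50 + 42518 = \frac{2}{7} + 42518 = \frac{297628}{7}$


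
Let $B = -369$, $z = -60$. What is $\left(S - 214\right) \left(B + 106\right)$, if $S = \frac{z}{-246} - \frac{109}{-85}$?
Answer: $\frac{194743873}{3485} \approx 55881.0$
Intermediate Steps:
$S = \frac{5319}{3485}$ ($S = - \frac{60}{-246} - \frac{109}{-85} = \left(-60\right) \left(- \frac{1}{246}\right) - - \frac{109}{85} = \frac{10}{41} + \frac{109}{85} = \frac{5319}{3485} \approx 1.5263$)
$\left(S - 214\right) \left(B + 106\right) = \left(\frac{5319}{3485} - 214\right) \left(-369 + 106\right) = \left(- \frac{740471}{3485}\right) \left(-263\right) = \frac{194743873}{3485}$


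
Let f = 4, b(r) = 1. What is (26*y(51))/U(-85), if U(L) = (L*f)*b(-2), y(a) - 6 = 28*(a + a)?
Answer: -18603/85 ≈ -218.86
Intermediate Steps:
y(a) = 6 + 56*a (y(a) = 6 + 28*(a + a) = 6 + 28*(2*a) = 6 + 56*a)
U(L) = 4*L (U(L) = (L*4)*1 = (4*L)*1 = 4*L)
(26*y(51))/U(-85) = (26*(6 + 56*51))/((4*(-85))) = (26*(6 + 2856))/(-340) = (26*2862)*(-1/340) = 74412*(-1/340) = -18603/85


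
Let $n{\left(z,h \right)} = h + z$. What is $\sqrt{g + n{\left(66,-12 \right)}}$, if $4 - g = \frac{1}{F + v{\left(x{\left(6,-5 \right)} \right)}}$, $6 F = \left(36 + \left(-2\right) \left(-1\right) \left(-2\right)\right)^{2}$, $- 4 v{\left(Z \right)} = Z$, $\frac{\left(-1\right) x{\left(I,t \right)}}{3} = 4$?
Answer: $\frac{\sqrt{15742015}}{521} \approx 7.6154$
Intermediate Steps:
$x{\left(I,t \right)} = -12$ ($x{\left(I,t \right)} = \left(-3\right) 4 = -12$)
$v{\left(Z \right)} = - \frac{Z}{4}$
$F = \frac{512}{3}$ ($F = \frac{\left(36 + \left(-2\right) \left(-1\right) \left(-2\right)\right)^{2}}{6} = \frac{\left(36 + 2 \left(-2\right)\right)^{2}}{6} = \frac{\left(36 - 4\right)^{2}}{6} = \frac{32^{2}}{6} = \frac{1}{6} \cdot 1024 = \frac{512}{3} \approx 170.67$)
$g = \frac{2081}{521}$ ($g = 4 - \frac{1}{\frac{512}{3} - -3} = 4 - \frac{1}{\frac{512}{3} + 3} = 4 - \frac{1}{\frac{521}{3}} = 4 - \frac{3}{521} = \frac{2081}{521} \approx 3.9942$)
$\sqrt{g + n{\left(66,-12 \right)}} = \sqrt{\frac{2081}{521} + \left(-12 + 66\right)} = \sqrt{\frac{2081}{521} + 54} = \sqrt{\frac{30215}{521}} = \frac{\sqrt{15742015}}{521}$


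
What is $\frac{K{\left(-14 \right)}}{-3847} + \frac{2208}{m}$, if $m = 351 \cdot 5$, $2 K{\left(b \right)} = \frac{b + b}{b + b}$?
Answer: $\frac{5662199}{4500990} \approx 1.258$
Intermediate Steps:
$K{\left(b \right)} = \frac{1}{2}$ ($K{\left(b \right)} = \frac{\left(b + b\right) \frac{1}{b + b}}{2} = \frac{2 b \frac{1}{2 b}}{2} = \frac{1}{2} \cdot 1 = \frac{1}{2}$)
$m = 1755$
$\frac{K{\left(-14 \right)}}{-3847} + \frac{2208}{m} = \frac{1}{2 \left(-3847\right)} + \frac{2208}{1755} = \frac{1}{2} \left(- \frac{1}{3847}\right) + 2208 \cdot \frac{1}{1755} = - \frac{1}{7694} + \frac{736}{585} = \frac{5662199}{4500990}$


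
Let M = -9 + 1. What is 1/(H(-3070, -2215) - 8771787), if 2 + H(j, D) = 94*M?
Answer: -1/8772541 ≈ -1.1399e-7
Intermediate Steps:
M = -8
H(j, D) = -754 (H(j, D) = -2 + 94*(-8) = -2 - 752 = -754)
1/(H(-3070, -2215) - 8771787) = 1/(-754 - 8771787) = 1/(-8772541) = -1/8772541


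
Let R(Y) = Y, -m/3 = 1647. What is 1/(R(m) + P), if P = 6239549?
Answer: 1/6234608 ≈ 1.6040e-7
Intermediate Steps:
m = -4941 (m = -3*1647 = -4941)
1/(R(m) + P) = 1/(-4941 + 6239549) = 1/6234608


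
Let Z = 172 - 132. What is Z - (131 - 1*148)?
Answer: 57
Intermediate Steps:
Z = 40
Z - (131 - 1*148) = 40 - (131 - 1*148) = 40 - (131 - 148) = 40 - 1*(-17) = 40 + 17 = 57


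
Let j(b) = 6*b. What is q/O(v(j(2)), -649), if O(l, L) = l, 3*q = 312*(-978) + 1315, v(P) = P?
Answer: -303821/36 ≈ -8439.5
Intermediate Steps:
q = -303821/3 (q = (312*(-978) + 1315)/3 = (-305136 + 1315)/3 = (1/3)*(-303821) = -303821/3 ≈ -1.0127e+5)
q/O(v(j(2)), -649) = -303821/(3*(6*2)) = -303821/3/12 = -303821/3*1/12 = -303821/36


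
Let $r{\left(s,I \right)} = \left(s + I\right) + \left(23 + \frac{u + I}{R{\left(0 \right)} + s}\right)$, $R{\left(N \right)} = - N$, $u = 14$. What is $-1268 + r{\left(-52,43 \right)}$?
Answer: $- \frac{65265}{52} \approx -1255.1$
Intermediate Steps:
$r{\left(s,I \right)} = 23 + I + s + \frac{14 + I}{s}$ ($r{\left(s,I \right)} = \left(s + I\right) + \left(23 + \frac{14 + I}{\left(-1\right) 0 + s}\right) = \left(I + s\right) + \left(23 + \frac{14 + I}{0 + s}\right) = \left(I + s\right) + \left(23 + \frac{14 + I}{s}\right) = 23 + I + s + \frac{14 + I}{s}$)
$-1268 + r{\left(-52,43 \right)} = -1268 + \left(23 + 43 - 52 + \frac{14}{-52} + \frac{43}{-52}\right) = -1268 + \left(23 + 43 - 52 + 14 \left(- \frac{1}{52}\right) + 43 \left(- \frac{1}{52}\right)\right) = -1268 - - \frac{671}{52} = -1268 + \frac{671}{52} = - \frac{65265}{52}$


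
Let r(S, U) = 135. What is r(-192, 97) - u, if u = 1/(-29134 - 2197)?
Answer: 4229686/31331 ≈ 135.00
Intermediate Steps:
u = -1/31331 (u = 1/(-31331) = -1/31331 ≈ -3.1917e-5)
r(-192, 97) - u = 135 - 1*(-1/31331) = 135 + 1/31331 = 4229686/31331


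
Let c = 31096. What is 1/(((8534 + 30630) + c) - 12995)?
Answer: 1/57265 ≈ 1.7463e-5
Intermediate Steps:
1/(((8534 + 30630) + c) - 12995) = 1/(((8534 + 30630) + 31096) - 12995) = 1/((39164 + 31096) - 12995) = 1/(70260 - 12995) = 1/57265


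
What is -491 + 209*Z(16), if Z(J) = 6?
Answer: 763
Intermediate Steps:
-491 + 209*Z(16) = -491 + 209*6 = -491 + 1254 = 763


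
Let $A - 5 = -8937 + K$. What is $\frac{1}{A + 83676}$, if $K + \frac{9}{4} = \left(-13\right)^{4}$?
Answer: $\frac{4}{413211} \approx 9.6803 \cdot 10^{-6}$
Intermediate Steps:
$K = \frac{114235}{4}$ ($K = - \frac{9}{4} + \left(-13\right)^{4} = - \frac{9}{4} + 28561 = \frac{114235}{4} \approx 28559.0$)
$A = \frac{78507}{4}$ ($A = 5 + \left(-8937 + \frac{114235}{4}\right) = 5 + \frac{78487}{4} = \frac{78507}{4} \approx 19627.0$)
$\frac{1}{A + 83676} = \frac{1}{\frac{78507}{4} + 83676} = \frac{1}{\frac{413211}{4}} = \frac{4}{413211}$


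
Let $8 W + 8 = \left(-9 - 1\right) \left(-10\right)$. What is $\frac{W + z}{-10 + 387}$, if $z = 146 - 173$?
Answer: $- \frac{31}{754} \approx -0.041114$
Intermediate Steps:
$z = -27$
$W = \frac{23}{2}$ ($W = -1 + \frac{\left(-9 - 1\right) \left(-10\right)}{8} = -1 + \frac{\left(-10\right) \left(-10\right)}{8} = -1 + \frac{1}{8} \cdot 100 = -1 + \frac{25}{2} = \frac{23}{2} \approx 11.5$)
$\frac{W + z}{-10 + 387} = \frac{\frac{23}{2} - 27}{-10 + 387} = - \frac{31}{2 \cdot 377} = \left(- \frac{31}{2}\right) \frac{1}{377} = - \frac{31}{754}$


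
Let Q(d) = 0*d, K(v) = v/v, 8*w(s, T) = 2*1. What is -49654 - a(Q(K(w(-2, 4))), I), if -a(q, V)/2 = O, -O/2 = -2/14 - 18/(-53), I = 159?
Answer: -18421926/371 ≈ -49655.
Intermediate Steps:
w(s, T) = ¼ (w(s, T) = (2*1)/8 = (⅛)*2 = ¼)
K(v) = 1
O = -146/371 (O = -2*(-2/14 - 18/(-53)) = -2*(-2*1/14 - 18*(-1/53)) = -2*(-⅐ + 18/53) = -2*73/371 = -146/371 ≈ -0.39353)
Q(d) = 0
a(q, V) = 292/371 (a(q, V) = -2*(-146/371) = 292/371)
-49654 - a(Q(K(w(-2, 4))), I) = -49654 - 1*292/371 = -49654 - 292/371 = -18421926/371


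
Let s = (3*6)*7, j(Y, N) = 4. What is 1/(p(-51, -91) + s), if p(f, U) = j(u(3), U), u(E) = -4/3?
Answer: 1/130 ≈ 0.0076923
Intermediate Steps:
u(E) = -4/3 (u(E) = -4*⅓ = -4/3)
p(f, U) = 4
s = 126 (s = 18*7 = 126)
1/(p(-51, -91) + s) = 1/(4 + 126) = 1/130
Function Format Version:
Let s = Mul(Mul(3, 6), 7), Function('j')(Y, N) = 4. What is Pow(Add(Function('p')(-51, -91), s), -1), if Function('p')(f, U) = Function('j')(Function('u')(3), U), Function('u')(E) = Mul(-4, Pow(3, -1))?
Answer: Rational(1, 130) ≈ 0.0076923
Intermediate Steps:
Function('u')(E) = Rational(-4, 3) (Function('u')(E) = Mul(-4, Rational(1, 3)) = Rational(-4, 3))
Function('p')(f, U) = 4
s = 126 (s = Mul(18, 7) = 126)
Pow(Add(Function('p')(-51, -91), s), -1) = Pow(Add(4, 126), -1) = Pow(130, -1) = Rational(1, 130)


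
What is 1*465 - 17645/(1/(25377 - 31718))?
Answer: 111887410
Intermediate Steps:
1*465 - 17645/(1/(25377 - 31718)) = 465 - 17645/(1/(-6341)) = 465 - 17645/(-1/6341) = 465 - 17645*(-6341) = 465 - 1*(-111886945) = 465 + 111886945 = 111887410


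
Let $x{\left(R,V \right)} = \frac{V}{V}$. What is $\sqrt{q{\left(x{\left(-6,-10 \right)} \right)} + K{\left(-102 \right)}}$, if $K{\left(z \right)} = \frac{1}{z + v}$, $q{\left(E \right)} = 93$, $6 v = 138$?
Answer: $\frac{\sqrt{580334}}{79} \approx 9.643$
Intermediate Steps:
$v = 23$ ($v = \frac{1}{6} \cdot 138 = 23$)
$x{\left(R,V \right)} = 1$
$K{\left(z \right)} = \frac{1}{23 + z}$ ($K{\left(z \right)} = \frac{1}{z + 23} = \frac{1}{23 + z}$)
$\sqrt{q{\left(x{\left(-6,-10 \right)} \right)} + K{\left(-102 \right)}} = \sqrt{93 + \frac{1}{23 - 102}} = \sqrt{93 + \frac{1}{-79}} = \sqrt{93 - \frac{1}{79}} = \sqrt{\frac{7346}{79}} = \frac{\sqrt{580334}}{79}$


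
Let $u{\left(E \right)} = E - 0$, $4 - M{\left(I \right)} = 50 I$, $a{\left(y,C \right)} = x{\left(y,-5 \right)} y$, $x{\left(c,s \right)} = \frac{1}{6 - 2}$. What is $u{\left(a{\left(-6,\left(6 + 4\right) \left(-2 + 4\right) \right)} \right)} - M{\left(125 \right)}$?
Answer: $\frac{12489}{2} \approx 6244.5$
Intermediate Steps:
$x{\left(c,s \right)} = \frac{1}{4}$
$a{\left(y,C \right)} = \frac{y}{4}$
$M{\left(I \right)} = 4 - 50 I$
$u{\left(E \right)} = E$ ($u{\left(E \right)} = E + 0 = E$)
$u{\left(a{\left(-6,\left(6 + 4\right) \left(-2 + 4\right) \right)} \right)} - M{\left(125 \right)} = \frac{1}{4} \left(-6\right) - \left(4 - 6250\right) = - \frac{3}{2} - \left(4 - 6250\right) = - \frac{3}{2} - -6246 = - \frac{3}{2} + 6246 = \frac{12489}{2}$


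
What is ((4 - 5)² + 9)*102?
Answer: 1020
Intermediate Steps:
((4 - 5)² + 9)*102 = ((-1)² + 9)*102 = (1 + 9)*102 = 10*102 = 1020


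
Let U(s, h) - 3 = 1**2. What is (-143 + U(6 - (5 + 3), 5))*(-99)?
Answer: 13761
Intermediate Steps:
U(s, h) = 4 (U(s, h) = 3 + 1**2 = 3 + 1 = 4)
(-143 + U(6 - (5 + 3), 5))*(-99) = (-143 + 4)*(-99) = -139*(-99) = 13761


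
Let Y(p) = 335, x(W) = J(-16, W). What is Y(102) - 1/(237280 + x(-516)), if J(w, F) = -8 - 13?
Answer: 79481764/237259 ≈ 335.00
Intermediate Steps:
J(w, F) = -21
x(W) = -21
Y(102) - 1/(237280 + x(-516)) = 335 - 1/(237280 - 21) = 335 - 1/237259 = 79481764/237259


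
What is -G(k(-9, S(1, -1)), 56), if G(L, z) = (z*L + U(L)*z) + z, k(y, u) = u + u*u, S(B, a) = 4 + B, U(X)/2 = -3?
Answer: -1400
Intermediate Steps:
U(X) = -6 (U(X) = 2*(-3) = -6)
k(y, u) = u + u²
G(L, z) = -5*z + L*z (G(L, z) = (z*L - 6*z) + z = (L*z - 6*z) + z = (-6*z + L*z) + z = -5*z + L*z)
-G(k(-9, S(1, -1)), 56) = -56*(-5 + (4 + 1)*(1 + (4 + 1))) = -56*(-5 + 5*(1 + 5)) = -56*(-5 + 5*6) = -56*(-5 + 30) = -56*25 = -1*1400 = -1400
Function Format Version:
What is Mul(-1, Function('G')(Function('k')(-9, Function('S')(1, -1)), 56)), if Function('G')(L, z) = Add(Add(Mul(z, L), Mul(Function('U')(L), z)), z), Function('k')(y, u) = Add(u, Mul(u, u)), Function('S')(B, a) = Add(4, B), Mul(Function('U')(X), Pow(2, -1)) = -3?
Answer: -1400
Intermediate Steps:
Function('U')(X) = -6 (Function('U')(X) = Mul(2, -3) = -6)
Function('k')(y, u) = Add(u, Pow(u, 2))
Function('G')(L, z) = Add(Mul(-5, z), Mul(L, z)) (Function('G')(L, z) = Add(Add(Mul(z, L), Mul(-6, z)), z) = Add(Add(Mul(L, z), Mul(-6, z)), z) = Add(Add(Mul(-6, z), Mul(L, z)), z) = Add(Mul(-5, z), Mul(L, z)))
Mul(-1, Function('G')(Function('k')(-9, Function('S')(1, -1)), 56)) = Mul(-1, Mul(56, Add(-5, Mul(Add(4, 1), Add(1, Add(4, 1)))))) = Mul(-1, Mul(56, Add(-5, Mul(5, Add(1, 5))))) = Mul(-1, Mul(56, Add(-5, Mul(5, 6)))) = Mul(-1, Mul(56, Add(-5, 30))) = Mul(-1, Mul(56, 25)) = Mul(-1, 1400) = -1400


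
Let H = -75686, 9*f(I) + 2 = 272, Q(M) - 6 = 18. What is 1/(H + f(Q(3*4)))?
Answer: -1/75656 ≈ -1.3218e-5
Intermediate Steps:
Q(M) = 24 (Q(M) = 6 + 18 = 24)
f(I) = 30 (f(I) = -2/9 + (⅑)*272 = -2/9 + 272/9 = 30)
1/(H + f(Q(3*4))) = 1/(-75686 + 30) = 1/(-75656) = -1/75656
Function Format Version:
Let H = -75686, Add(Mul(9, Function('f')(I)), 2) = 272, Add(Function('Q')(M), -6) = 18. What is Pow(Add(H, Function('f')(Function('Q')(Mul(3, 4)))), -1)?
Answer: Rational(-1, 75656) ≈ -1.3218e-5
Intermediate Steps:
Function('Q')(M) = 24 (Function('Q')(M) = Add(6, 18) = 24)
Function('f')(I) = 30 (Function('f')(I) = Add(Rational(-2, 9), Mul(Rational(1, 9), 272)) = Add(Rational(-2, 9), Rational(272, 9)) = 30)
Pow(Add(H, Function('f')(Function('Q')(Mul(3, 4)))), -1) = Pow(Add(-75686, 30), -1) = Pow(-75656, -1) = Rational(-1, 75656)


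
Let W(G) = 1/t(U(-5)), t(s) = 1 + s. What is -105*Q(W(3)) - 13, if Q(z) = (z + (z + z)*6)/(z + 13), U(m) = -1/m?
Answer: -7904/83 ≈ -95.229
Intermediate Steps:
W(G) = 5/6 (W(G) = 1/(1 - 1/(-5)) = 1/(1 - 1*(-1/5)) = 1/(1 + 1/5) = 1/(6/5) = 5/6)
Q(z) = 13*z/(13 + z) (Q(z) = (z + (2*z)*6)/(13 + z) = (z + 12*z)/(13 + z) = (13*z)/(13 + z) = 13*z/(13 + z))
-105*Q(W(3)) - 13 = -1365*5/(6*(13 + 5/6)) - 13 = -1365*5/(6*83/6) - 13 = -1365*5*6/(6*83) - 13 = -105*65/83 - 13 = -6825/83 - 13 = -7904/83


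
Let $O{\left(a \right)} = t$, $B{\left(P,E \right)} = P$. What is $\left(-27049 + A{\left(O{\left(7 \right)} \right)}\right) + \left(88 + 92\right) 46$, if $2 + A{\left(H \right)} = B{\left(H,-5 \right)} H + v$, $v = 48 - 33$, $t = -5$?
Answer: $-18731$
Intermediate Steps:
$O{\left(a \right)} = -5$
$v = 15$
$A{\left(H \right)} = 13 + H^{2}$ ($A{\left(H \right)} = -2 + \left(H H + 15\right) = -2 + \left(H^{2} + 15\right) = -2 + \left(15 + H^{2}\right) = 13 + H^{2}$)
$\left(-27049 + A{\left(O{\left(7 \right)} \right)}\right) + \left(88 + 92\right) 46 = \left(-27049 + \left(13 + \left(-5\right)^{2}\right)\right) + \left(88 + 92\right) 46 = \left(-27049 + \left(13 + 25\right)\right) + 180 \cdot 46 = \left(-27049 + 38\right) + 8280 = -27011 + 8280 = -18731$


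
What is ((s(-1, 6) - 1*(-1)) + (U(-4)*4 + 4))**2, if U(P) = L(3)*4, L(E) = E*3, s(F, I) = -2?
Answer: 21609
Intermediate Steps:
L(E) = 3*E
U(P) = 36 (U(P) = (3*3)*4 = 9*4 = 36)
((s(-1, 6) - 1*(-1)) + (U(-4)*4 + 4))**2 = ((-2 - 1*(-1)) + (36*4 + 4))**2 = ((-2 + 1) + (144 + 4))**2 = (-1 + 148)**2 = 147**2 = 21609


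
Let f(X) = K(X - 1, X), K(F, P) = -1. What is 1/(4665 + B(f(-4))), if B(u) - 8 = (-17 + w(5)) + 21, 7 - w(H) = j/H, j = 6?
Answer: 5/23414 ≈ 0.00021355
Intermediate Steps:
w(H) = 7 - 6/H
f(X) = -1
B(u) = 89/5 (B(u) = 8 + ((-17 + (7 - 6/5)) + 21) = 8 + ((-17 + 29/5) + 21) = 8 + (-56/5 + 21) = 8 + 49/5 = 89/5)
1/(4665 + B(f(-4))) = 1/(4665 + 89/5) = 1/(23414/5) = 5/23414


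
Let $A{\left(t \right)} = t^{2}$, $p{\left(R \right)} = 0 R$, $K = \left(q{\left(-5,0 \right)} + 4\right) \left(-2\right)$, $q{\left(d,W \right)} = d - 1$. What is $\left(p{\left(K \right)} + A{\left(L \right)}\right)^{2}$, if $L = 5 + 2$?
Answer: $2401$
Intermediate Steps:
$L = 7$
$q{\left(d,W \right)} = -1 + d$
$K = 4$ ($K = \left(\left(-1 - 5\right) + 4\right) \left(-2\right) = \left(-6 + 4\right) \left(-2\right) = \left(-2\right) \left(-2\right) = 4$)
$p{\left(R \right)} = 0$
$\left(p{\left(K \right)} + A{\left(L \right)}\right)^{2} = \left(0 + 7^{2}\right)^{2} = \left(0 + 49\right)^{2} = 49^{2} = 2401$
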